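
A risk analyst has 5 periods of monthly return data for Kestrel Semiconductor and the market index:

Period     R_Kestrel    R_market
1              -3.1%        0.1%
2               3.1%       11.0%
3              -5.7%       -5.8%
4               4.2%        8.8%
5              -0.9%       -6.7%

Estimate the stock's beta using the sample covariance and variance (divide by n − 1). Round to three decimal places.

Mean R_i = (-3.1 + 3.1 − 5.7 + 4.2 − 0.9) / 5 = -0.4800%
Mean R_m = (0.1 + 11.0 − 5.8 + 8.8 − 6.7) / 5 = 1.4800%
Σ(R_i − R̄_i)(R_m − R̄_m) = 113.3920  ⇒  Cov = 113.3920 / 4 = 28.3480
Σ(R_m − R̄_m)² = 266.0280  ⇒  Var(R_m) = 266.0280 / 4 = 66.5070
β = Cov / Var(R_m) = 28.3480 / 66.5070 = 0.4262

0.426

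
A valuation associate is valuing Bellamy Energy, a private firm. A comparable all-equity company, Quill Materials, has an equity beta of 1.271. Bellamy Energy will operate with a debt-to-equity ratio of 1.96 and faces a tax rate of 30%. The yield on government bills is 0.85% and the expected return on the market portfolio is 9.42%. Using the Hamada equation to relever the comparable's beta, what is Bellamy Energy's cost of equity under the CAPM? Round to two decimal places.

β_L = β_U × [1 + (1 − t)(D/E)] = 1.271 × [1 + (1 − 0.30) × 1.96]
    = 1.271 × [1 + 0.70 × 1.96] = 1.271 × 2.3720 = 3.0148
MRP = 9.42% − 0.85% = 8.57%
E(R) = R_f + β_L × MRP = 0.85% + 3.0148 × 8.57% = 26.69%

26.69%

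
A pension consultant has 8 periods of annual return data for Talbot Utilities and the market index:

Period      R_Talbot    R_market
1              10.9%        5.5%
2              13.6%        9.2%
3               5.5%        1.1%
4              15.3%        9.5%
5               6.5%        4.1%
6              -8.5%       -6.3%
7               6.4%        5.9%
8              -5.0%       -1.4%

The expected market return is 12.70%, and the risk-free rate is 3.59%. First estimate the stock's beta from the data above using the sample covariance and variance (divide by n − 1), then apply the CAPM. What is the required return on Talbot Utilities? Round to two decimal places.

Mean R_i = (10.9 + 13.6 + 5.5 + 15.3 + 6.5 − 8.5 + 6.4 − 5.0) / 8 = 5.5875%
Mean R_m = (5.5 + 9.2 + 1.1 + 9.5 + 4.1 − 6.3 + 5.9 − 1.4) / 8 = 3.4500%
Σ(R_i − R̄_i)(R_m − R̄_m) = 307.2150  ⇒  Cov = 307.2150 / 7 = 43.8879
Σ(R_m − R̄_m)² = 204.4000  ⇒  Var(R_m) = 204.4000 / 7 = 29.2000
β = Cov / Var(R_m) = 43.8879 / 29.2000 = 1.5030
MRP = 12.70% − 3.59% = 9.11%
E(R) = R_f + β × MRP = 3.59% + 1.5030 × 9.11% = 17.28%

17.28%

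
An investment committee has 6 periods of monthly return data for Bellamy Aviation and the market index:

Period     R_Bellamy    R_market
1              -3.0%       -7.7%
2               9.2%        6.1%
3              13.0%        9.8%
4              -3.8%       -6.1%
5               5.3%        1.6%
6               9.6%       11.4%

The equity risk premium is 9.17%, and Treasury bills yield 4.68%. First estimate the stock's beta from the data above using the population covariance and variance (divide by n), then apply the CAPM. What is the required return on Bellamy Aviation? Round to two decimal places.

Mean R_i = (-3.0 + 9.2 + 13.0 − 3.8 + 5.3 + 9.6) / 6 = 5.0500%
Mean R_m = (-7.7 + 6.1 + 9.8 − 6.1 + 1.6 + 11.4) / 6 = 2.5167%
Σ(R_i − R̄_i)(R_m − R̄_m) = 271.4650  ⇒  Cov = 271.4650 / 6 = 45.2442
Σ(R_m − R̄_m)² = 324.2683  ⇒  Var(R_m) = 324.2683 / 6 = 54.0447
β = Cov / Var(R_m) = 45.2442 / 54.0447 = 0.8372
E(R) = R_f + β × MRP = 4.68% + 0.8372 × 9.17% = 12.36%

12.36%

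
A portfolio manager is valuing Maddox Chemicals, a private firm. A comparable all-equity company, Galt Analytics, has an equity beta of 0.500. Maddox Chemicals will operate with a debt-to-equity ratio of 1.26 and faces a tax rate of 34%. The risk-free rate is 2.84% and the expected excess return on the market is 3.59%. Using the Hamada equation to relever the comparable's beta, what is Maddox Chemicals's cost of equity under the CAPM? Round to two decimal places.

6.13%

β_L = β_U × [1 + (1 − t)(D/E)] = 0.500 × [1 + (1 − 0.34) × 1.26]
    = 0.500 × [1 + 0.66 × 1.26] = 0.500 × 1.8316 = 0.9158
E(R) = R_f + β_L × MRP = 2.84% + 0.9158 × 3.59% = 6.13%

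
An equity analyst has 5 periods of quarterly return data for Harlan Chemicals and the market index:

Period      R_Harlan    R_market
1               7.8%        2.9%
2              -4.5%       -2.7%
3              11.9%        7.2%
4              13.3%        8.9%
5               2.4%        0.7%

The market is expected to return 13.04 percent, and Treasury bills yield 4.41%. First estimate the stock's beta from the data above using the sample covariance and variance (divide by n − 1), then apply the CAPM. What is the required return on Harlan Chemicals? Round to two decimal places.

17.48%

Mean R_i = (7.8 − 4.5 + 11.9 + 13.3 + 2.4) / 5 = 6.1800%
Mean R_m = (2.9 − 2.7 + 7.2 + 8.9 + 0.7) / 5 = 3.4000%
Σ(R_i − R̄_i)(R_m − R̄_m) = 135.4400  ⇒  Cov = 135.4400 / 4 = 33.8600
Σ(R_m − R̄_m)² = 89.4400  ⇒  Var(R_m) = 89.4400 / 4 = 22.3600
β = Cov / Var(R_m) = 33.8600 / 22.3600 = 1.5143
MRP = 13.04% − 4.41% = 8.63%
E(R) = R_f + β × MRP = 4.41% + 1.5143 × 8.63% = 17.48%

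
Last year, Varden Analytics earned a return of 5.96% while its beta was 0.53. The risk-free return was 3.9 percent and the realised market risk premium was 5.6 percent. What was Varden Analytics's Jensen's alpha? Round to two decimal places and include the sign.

-0.91%

CAPM benchmark = R_f + β(R_m − R_f) = 3.9% + 0.53 × 5.6% = 6.8680%
α = actual − benchmark = 5.96% − 6.8680% = -0.91%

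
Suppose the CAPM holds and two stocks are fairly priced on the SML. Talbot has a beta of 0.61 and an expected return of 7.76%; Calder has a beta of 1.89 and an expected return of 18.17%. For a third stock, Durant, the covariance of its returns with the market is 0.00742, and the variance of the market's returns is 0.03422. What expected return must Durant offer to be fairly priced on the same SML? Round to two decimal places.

MRP = (18.17% − 7.76%) / (1.89 − 0.61) = 8.1328%
R_f = 7.76% − 0.61 × 8.1328% = 2.7990%
β_Durant = Cov / Var(R_m) = 0.00742 / 0.03422 = 0.2168
E(R_Durant) = R_f + β × MRP = 2.7990% + 0.2168 × 8.1328% = 4.56%

4.56%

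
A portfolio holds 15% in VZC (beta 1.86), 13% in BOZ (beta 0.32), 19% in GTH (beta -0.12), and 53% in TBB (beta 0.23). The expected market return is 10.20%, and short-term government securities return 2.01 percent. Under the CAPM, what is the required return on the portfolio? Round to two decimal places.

5.45%

β_P = Σ w_i β_i = 0.15×1.86 + 0.13×0.32 + 0.19×-0.12 + 0.53×0.23 = 0.4197
MRP = 10.20% − 2.01% = 8.19%
E(R_P) = R_f + β_P × MRP = 2.01% + 0.4197 × 8.19% = 5.45%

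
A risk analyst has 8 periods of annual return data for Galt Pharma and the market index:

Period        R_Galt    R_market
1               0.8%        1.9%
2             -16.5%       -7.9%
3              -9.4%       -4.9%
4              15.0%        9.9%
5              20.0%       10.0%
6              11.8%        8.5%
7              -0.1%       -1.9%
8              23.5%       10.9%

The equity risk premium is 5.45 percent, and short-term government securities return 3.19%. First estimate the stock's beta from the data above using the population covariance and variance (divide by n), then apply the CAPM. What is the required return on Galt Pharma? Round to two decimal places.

13.31%

Mean R_i = (0.8 − 16.5 − 9.4 + 15.0 + 20.0 + 11.8 − 0.1 + 23.5) / 8 = 5.6375%
Mean R_m = (1.9 − 7.9 − 4.9 + 9.9 + 10.0 + 8.5 − 1.9 + 10.9) / 8 = 3.3125%
Σ(R_i − R̄_i)(R_m − R̄_m) = 733.6763  ⇒  Cov = 733.6763 / 8 = 91.7095
Σ(R_m − R̄_m)² = 394.9288  ⇒  Var(R_m) = 394.9288 / 8 = 49.3661
β = Cov / Var(R_m) = 91.7095 / 49.3661 = 1.8577
E(R) = R_f + β × MRP = 3.19% + 1.8577 × 5.45% = 13.31%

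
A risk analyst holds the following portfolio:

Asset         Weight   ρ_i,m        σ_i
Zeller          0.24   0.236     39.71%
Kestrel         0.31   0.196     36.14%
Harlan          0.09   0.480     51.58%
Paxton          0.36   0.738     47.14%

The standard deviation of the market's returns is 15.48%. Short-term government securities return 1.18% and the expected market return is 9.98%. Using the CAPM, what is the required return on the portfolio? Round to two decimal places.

β_Zeller = 0.236 × 39.71% / 15.48% = 0.6054
β_Kestrel = 0.196 × 36.14% / 15.48% = 0.4576
β_Harlan = 0.480 × 51.58% / 15.48% = 1.5994
β_Paxton = 0.738 × 47.14% / 15.48% = 2.2474
β_P = Σ w_i β_i = 0.24×0.6054 + 0.31×0.4576 + 0.09×1.5994 + 0.36×2.2474 = 1.2402
MRP = 9.98% − 1.18% = 8.80%
E(R_P) = R_f + β_P × MRP = 1.18% + 1.2402 × 8.80% = 12.09%

12.09%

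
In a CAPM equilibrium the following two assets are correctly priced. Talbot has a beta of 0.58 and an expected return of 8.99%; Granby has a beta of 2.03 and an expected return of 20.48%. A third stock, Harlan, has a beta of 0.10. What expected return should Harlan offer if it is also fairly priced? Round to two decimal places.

MRP (SML slope) = (20.48% − 8.99%) / (2.03 − 0.58) = 11.49% / 1.45 = 7.9241%
R_f (intercept) = 8.99% − 0.58 × 7.9241% = 4.3940%
E(R_Harlan) = R_f + β × MRP = 4.3940% + 0.10 × 7.9241% = 5.19%

5.19%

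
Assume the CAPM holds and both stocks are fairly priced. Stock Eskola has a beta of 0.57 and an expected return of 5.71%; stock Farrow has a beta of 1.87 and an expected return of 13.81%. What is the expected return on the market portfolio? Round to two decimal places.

Both satisfy E(R) = R_f + β·MRP, so the slope of the SML is
MRP = (13.81% − 5.71%) / (1.87 − 0.57) = 8.10% / 1.30 = 6.2308%
R_f = E(R_Eskola) − β_Eskola·MRP = 5.71% − 0.57 × 6.2308% = 2.1584%
E(R_m) = R_f + MRP = 2.1584% + 6.2308% = 8.39%

8.39%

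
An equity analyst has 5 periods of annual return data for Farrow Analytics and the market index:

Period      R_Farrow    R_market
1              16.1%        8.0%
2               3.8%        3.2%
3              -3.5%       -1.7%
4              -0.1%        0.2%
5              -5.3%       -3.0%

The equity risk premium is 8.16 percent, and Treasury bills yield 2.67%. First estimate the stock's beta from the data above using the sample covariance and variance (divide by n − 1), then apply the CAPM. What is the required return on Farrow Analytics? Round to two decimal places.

18.32%

Mean R_i = (16.1 + 3.8 − 3.5 − 0.1 − 5.3) / 5 = 2.2000%
Mean R_m = (8.0 + 3.2 − 1.7 + 0.2 − 3.0) / 5 = 1.3400%
Σ(R_i − R̄_i)(R_m − R̄_m) = 148.0500  ⇒  Cov = 148.0500 / 4 = 37.0125
Σ(R_m − R̄_m)² = 77.1920  ⇒  Var(R_m) = 77.1920 / 4 = 19.2980
β = Cov / Var(R_m) = 37.0125 / 19.2980 = 1.9179
E(R) = R_f + β × MRP = 2.67% + 1.9179 × 8.16% = 18.32%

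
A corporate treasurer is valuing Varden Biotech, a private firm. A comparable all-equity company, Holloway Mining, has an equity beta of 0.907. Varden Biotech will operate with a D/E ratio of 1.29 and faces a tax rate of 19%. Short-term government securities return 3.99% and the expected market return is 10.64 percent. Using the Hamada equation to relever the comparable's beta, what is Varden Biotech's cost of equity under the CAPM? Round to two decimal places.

16.32%

β_L = β_U × [1 + (1 − t)(D/E)] = 0.907 × [1 + (1 − 0.19) × 1.29]
    = 0.907 × [1 + 0.81 × 1.29] = 0.907 × 2.0449 = 1.8547
MRP = 10.64% − 3.99% = 6.65%
E(R) = R_f + β_L × MRP = 3.99% + 1.8547 × 6.65% = 16.32%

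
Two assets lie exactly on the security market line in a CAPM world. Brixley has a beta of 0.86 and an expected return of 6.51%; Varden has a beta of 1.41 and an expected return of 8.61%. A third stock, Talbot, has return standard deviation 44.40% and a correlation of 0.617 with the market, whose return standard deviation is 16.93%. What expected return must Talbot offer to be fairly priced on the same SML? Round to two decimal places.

MRP = (8.61% − 6.51%) / (1.41 − 0.86) = 3.8182%
R_f = 6.51% − 0.86 × 3.8182% = 3.2263%
β_Talbot = ρ·σ_i/σ_m = 0.617 × 44.40 / 16.93 = 1.6181
E(R_Talbot) = R_f + β × MRP = 3.2263% + 1.6181 × 3.8182% = 9.40%

9.40%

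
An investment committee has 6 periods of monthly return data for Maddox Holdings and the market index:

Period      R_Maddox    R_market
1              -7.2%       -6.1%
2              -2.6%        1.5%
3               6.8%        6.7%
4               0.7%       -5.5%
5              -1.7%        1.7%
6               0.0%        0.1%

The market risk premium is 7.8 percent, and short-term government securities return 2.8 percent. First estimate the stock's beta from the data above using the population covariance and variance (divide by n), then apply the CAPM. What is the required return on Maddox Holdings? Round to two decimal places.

Mean R_i = (-7.2 − 2.6 + 6.8 + 0.7 − 1.7 + 0.0) / 6 = -0.6667%
Mean R_m = (-6.1 + 1.5 + 6.7 − 5.5 + 1.7 + 0.1) / 6 = -0.2667%
Σ(R_i − R̄_i)(R_m − R̄_m) = 77.7733  ⇒  Cov = 77.7733 / 6 = 12.9622
Σ(R_m − R̄_m)² = 117.0733  ⇒  Var(R_m) = 117.0733 / 6 = 19.5122
β = Cov / Var(R_m) = 12.9622 / 19.5122 = 0.6643
E(R) = R_f + β × MRP = 2.8% + 0.6643 × 7.8% = 7.98%

7.98%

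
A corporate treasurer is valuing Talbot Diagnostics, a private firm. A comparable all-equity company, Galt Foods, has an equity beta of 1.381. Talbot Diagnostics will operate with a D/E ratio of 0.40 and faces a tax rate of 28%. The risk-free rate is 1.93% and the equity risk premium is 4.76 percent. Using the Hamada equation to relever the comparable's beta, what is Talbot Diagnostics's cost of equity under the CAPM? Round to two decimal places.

10.40%

β_L = β_U × [1 + (1 − t)(D/E)] = 1.381 × [1 + (1 − 0.28) × 0.40]
    = 1.381 × [1 + 0.72 × 0.40] = 1.381 × 1.2880 = 1.7787
E(R) = R_f + β_L × MRP = 1.93% + 1.7787 × 4.76% = 10.40%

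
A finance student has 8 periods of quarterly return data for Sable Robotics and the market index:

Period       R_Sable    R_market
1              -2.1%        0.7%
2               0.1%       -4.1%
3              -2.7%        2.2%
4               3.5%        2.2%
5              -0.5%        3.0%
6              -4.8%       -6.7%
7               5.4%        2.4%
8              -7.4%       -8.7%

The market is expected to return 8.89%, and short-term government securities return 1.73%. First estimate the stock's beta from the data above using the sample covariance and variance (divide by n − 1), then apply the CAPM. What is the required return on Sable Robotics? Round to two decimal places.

Mean R_i = (-2.1 + 0.1 − 2.7 + 3.5 − 0.5 − 4.8 + 5.4 − 7.4) / 8 = -1.0625%
Mean R_m = (0.7 − 4.1 + 2.2 + 2.2 + 3.0 − 6.7 + 2.4 − 8.7) / 8 = -1.1250%
Σ(R_i − R̄_i)(R_m − R̄_m) = 98.3175  ⇒  Cov = 98.3175 / 7 = 14.0454
Σ(R_m − R̄_m)² = 152.1950  ⇒  Var(R_m) = 152.1950 / 7 = 21.7421
β = Cov / Var(R_m) = 14.0454 / 21.7421 = 0.6460
MRP = 8.89% − 1.73% = 7.16%
E(R) = R_f + β × MRP = 1.73% + 0.6460 × 7.16% = 6.36%

6.36%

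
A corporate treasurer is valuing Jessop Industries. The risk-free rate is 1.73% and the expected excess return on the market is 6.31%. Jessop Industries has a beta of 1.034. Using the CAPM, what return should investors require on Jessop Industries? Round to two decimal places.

E(R) = R_f + β × MRP = 1.73% + 1.034 × 6.31% = 8.25%

8.25%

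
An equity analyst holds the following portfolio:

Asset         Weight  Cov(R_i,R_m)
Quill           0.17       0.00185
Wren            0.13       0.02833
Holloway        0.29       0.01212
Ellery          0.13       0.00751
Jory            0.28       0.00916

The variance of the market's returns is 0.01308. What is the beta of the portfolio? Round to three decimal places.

0.845

β_Quill = 0.00185 / 0.01308 = 0.1414
β_Wren = 0.02833 / 0.01308 = 2.1659
β_Holloway = 0.01212 / 0.01308 = 0.9266
β_Ellery = 0.00751 / 0.01308 = 0.5742
β_Jory = 0.00916 / 0.01308 = 0.7003
β_P = Σ w_i β_i = 0.17×0.1414 + 0.13×2.1659 + 0.29×0.9266 + 0.13×0.5742 + 0.28×0.7003 = 0.8450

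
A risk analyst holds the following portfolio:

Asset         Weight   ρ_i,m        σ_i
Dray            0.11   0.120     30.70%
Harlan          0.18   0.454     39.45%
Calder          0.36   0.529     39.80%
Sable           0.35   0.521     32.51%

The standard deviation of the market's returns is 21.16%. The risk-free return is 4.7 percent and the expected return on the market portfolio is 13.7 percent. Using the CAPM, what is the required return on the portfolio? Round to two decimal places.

11.99%

β_Dray = 0.120 × 30.70% / 21.16% = 0.1741
β_Harlan = 0.454 × 39.45% / 21.16% = 0.8464
β_Calder = 0.529 × 39.80% / 21.16% = 0.9950
β_Sable = 0.521 × 32.51% / 21.16% = 0.8005
β_P = Σ w_i β_i = 0.11×0.1741 + 0.18×0.8464 + 0.36×0.9950 + 0.35×0.8005 = 0.8099
MRP = 13.7% − 4.7% = 9.00%
E(R_P) = R_f + β_P × MRP = 4.7% + 0.8099 × 9.0% = 11.99%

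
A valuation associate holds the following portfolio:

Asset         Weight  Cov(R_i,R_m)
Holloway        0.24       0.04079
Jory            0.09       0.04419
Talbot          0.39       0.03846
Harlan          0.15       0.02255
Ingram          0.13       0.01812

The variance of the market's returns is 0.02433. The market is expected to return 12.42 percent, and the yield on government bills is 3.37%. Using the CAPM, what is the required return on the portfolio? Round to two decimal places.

16.20%

β_Holloway = 0.04079 / 0.02433 = 1.6765
β_Jory = 0.04419 / 0.02433 = 1.8163
β_Talbot = 0.03846 / 0.02433 = 1.5808
β_Harlan = 0.02255 / 0.02433 = 0.9268
β_Ingram = 0.01812 / 0.02433 = 0.7448
β_P = Σ w_i β_i = 0.24×1.6765 + 0.09×1.8163 + 0.39×1.5808 + 0.15×0.9268 + 0.13×0.7448 = 1.4182
MRP = 12.42% − 3.37% = 9.05%
E(R_P) = R_f + β_P × MRP = 3.37% + 1.4182 × 9.05% = 16.20%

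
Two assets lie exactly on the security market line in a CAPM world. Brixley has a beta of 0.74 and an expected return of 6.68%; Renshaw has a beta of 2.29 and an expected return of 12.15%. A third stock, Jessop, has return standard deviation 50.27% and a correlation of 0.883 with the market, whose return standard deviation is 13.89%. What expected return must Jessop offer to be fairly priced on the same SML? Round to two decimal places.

15.35%

MRP = (12.15% − 6.68%) / (2.29 − 0.74) = 3.5290%
R_f = 6.68% − 0.74 × 3.5290% = 4.0685%
β_Jessop = ρ·σ_i/σ_m = 0.883 × 50.27 / 13.89 = 3.1957
E(R_Jessop) = R_f + β × MRP = 4.0685% + 3.1957 × 3.5290% = 15.35%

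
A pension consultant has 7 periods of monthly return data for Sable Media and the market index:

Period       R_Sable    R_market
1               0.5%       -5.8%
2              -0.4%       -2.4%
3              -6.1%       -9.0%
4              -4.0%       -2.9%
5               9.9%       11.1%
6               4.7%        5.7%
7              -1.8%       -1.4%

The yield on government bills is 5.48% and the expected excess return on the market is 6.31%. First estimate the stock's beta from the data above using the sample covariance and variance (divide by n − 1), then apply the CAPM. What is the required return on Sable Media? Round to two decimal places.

10.06%

Mean R_i = (0.5 − 0.4 − 6.1 − 4.0 + 9.9 + 4.7 − 1.8) / 7 = 0.4000%
Mean R_m = (-5.8 − 2.4 − 9.0 − 2.9 + 11.1 + 5.7 − 1.4) / 7 = -0.6714%
Σ(R_i − R̄_i)(R_m − R̄_m) = 205.6400  ⇒  Cov = 205.6400 / 6 = 34.2733
Σ(R_m − R̄_m)² = 283.3143  ⇒  Var(R_m) = 283.3143 / 6 = 47.2191
β = Cov / Var(R_m) = 34.2733 / 47.2191 = 0.7258
E(R) = R_f + β × MRP = 5.48% + 0.7258 × 6.31% = 10.06%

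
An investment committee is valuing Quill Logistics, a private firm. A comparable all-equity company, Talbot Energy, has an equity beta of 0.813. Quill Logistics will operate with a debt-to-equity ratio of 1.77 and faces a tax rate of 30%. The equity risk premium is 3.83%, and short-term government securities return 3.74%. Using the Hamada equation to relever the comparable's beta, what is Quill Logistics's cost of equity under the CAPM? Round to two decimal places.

10.71%

β_L = β_U × [1 + (1 − t)(D/E)] = 0.813 × [1 + (1 − 0.30) × 1.77]
    = 0.813 × [1 + 0.70 × 1.77] = 0.813 × 2.2390 = 1.8203
E(R) = R_f + β_L × MRP = 3.74% + 1.8203 × 3.83% = 10.71%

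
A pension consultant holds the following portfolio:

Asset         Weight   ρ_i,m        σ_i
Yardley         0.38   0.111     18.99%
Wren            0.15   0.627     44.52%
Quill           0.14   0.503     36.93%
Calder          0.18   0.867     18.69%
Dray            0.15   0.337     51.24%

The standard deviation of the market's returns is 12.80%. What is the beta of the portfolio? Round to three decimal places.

1.023

β_Yardley = 0.111 × 18.99% / 12.80% = 0.1647
β_Wren = 0.627 × 44.52% / 12.80% = 2.1808
β_Quill = 0.503 × 36.93% / 12.80% = 1.4512
β_Calder = 0.867 × 18.69% / 12.80% = 1.2660
β_Dray = 0.337 × 51.24% / 12.80% = 1.3491
β_P = Σ w_i β_i = 0.38×0.1647 + 0.15×2.1808 + 0.14×1.4512 + 0.18×1.2660 + 0.15×1.3491 = 1.0231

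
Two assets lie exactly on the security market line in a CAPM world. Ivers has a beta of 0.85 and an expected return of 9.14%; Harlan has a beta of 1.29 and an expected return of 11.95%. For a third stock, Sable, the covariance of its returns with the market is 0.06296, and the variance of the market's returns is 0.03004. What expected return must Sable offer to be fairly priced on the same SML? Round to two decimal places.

MRP = (11.95% − 9.14%) / (1.29 − 0.85) = 6.3864%
R_f = 9.14% − 0.85 × 6.3864% = 3.7116%
β_Sable = Cov / Var(R_m) = 0.06296 / 0.03004 = 2.0959
E(R_Sable) = R_f + β × MRP = 3.7116% + 2.0959 × 6.3864% = 17.10%

17.10%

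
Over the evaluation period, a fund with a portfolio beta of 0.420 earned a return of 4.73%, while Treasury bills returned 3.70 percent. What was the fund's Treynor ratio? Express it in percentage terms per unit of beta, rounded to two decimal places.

Treynor = (R_P − R_f) / β_P = (4.73% − 3.70%) / 0.4200 = 1.03% / 0.4200 = 2.45%

2.45%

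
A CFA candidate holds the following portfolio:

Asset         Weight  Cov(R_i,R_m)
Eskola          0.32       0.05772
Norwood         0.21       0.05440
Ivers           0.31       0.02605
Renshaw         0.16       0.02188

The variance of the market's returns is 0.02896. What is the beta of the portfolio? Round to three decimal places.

β_Eskola = 0.05772 / 0.02896 = 1.9931
β_Norwood = 0.05440 / 0.02896 = 1.8785
β_Ivers = 0.02605 / 0.02896 = 0.8995
β_Renshaw = 0.02188 / 0.02896 = 0.7555
β_P = Σ w_i β_i = 0.32×1.9931 + 0.21×1.8785 + 0.31×0.8995 + 0.16×0.7555 = 1.4320

1.432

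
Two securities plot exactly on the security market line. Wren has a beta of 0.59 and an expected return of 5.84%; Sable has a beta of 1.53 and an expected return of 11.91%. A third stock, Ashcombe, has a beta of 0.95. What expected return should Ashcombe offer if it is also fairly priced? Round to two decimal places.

8.16%

MRP (SML slope) = (11.91% − 5.84%) / (1.53 − 0.59) = 6.07% / 0.94 = 6.4574%
R_f (intercept) = 5.84% − 0.59 × 6.4574% = 2.0301%
E(R_Ashcombe) = R_f + β × MRP = 2.0301% + 0.95 × 6.4574% = 8.16%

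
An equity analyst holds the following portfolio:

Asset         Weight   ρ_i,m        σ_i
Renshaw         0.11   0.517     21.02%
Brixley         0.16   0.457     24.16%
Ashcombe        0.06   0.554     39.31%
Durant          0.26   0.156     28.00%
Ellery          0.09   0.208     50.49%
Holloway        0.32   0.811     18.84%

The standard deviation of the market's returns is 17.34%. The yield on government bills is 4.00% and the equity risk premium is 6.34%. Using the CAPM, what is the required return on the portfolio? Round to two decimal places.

β_Renshaw = 0.517 × 21.02% / 17.34% = 0.6267
β_Brixley = 0.457 × 24.16% / 17.34% = 0.6367
β_Ashcombe = 0.554 × 39.31% / 17.34% = 1.2559
β_Durant = 0.156 × 28.00% / 17.34% = 0.2519
β_Ellery = 0.208 × 50.49% / 17.34% = 0.6056
β_Holloway = 0.811 × 18.84% / 17.34% = 0.8812
β_P = Σ w_i β_i = 0.11×0.6267 + 0.16×0.6367 + 0.06×1.2559 + 0.26×0.2519 + 0.09×0.6056 + 0.32×0.8812 = 0.6481
E(R_P) = R_f + β_P × MRP = 4.00% + 0.6481 × 6.34% = 8.11%

8.11%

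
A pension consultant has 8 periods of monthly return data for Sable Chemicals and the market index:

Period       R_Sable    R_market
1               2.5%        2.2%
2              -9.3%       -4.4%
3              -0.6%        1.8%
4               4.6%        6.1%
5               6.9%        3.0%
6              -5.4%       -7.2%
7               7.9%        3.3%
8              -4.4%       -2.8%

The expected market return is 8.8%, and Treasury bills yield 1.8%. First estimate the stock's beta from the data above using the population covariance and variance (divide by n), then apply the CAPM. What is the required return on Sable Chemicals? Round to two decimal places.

10.12%

Mean R_i = (2.5 − 9.3 − 0.6 + 4.6 + 6.9 − 5.4 + 7.9 − 4.4) / 8 = 0.2750%
Mean R_m = (2.2 − 4.4 + 1.8 + 6.1 + 3.0 − 7.2 + 3.3 − 2.8) / 8 = 0.2500%
Σ(R_i − R̄_i)(R_m − R̄_m) = 170.8200  ⇒  Cov = 170.8200 / 8 = 21.3525
Σ(R_m − R̄_m)² = 143.7200  ⇒  Var(R_m) = 143.7200 / 8 = 17.9650
β = Cov / Var(R_m) = 21.3525 / 17.9650 = 1.1886
MRP = 8.8% − 1.8% = 7.00%
E(R) = R_f + β × MRP = 1.8% + 1.1886 × 7.0% = 10.12%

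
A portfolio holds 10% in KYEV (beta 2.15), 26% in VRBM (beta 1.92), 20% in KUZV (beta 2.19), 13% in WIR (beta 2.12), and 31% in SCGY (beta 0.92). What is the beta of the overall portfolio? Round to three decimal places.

β_P = Σ w_i β_i = 0.10×2.15 + 0.26×1.92 + 0.20×2.19 + 0.13×2.12 + 0.31×0.92 = 1.7130

1.713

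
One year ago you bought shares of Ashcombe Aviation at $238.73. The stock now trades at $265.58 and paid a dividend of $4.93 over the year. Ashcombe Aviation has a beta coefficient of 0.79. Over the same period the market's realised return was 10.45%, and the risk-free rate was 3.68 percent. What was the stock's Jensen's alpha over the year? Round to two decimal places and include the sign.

+4.28%

Realised HPR = (P1 + D1 − P0) / P0 = (265.58 + 4.93 − 238.73) / 238.73 = 31.78 / 238.73 = 13.3121%
MRP = 10.45% − 3.68% = 6.77%
CAPM required = R_f + β·MRP = 3.68% + 0.79 × 6.77% = 9.0283%
α = realised − required = 13.3121% − 9.0283% = +4.28%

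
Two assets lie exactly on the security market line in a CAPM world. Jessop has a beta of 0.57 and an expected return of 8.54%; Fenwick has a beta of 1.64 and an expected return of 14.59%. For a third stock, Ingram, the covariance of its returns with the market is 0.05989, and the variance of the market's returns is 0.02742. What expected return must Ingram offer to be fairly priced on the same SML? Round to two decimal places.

17.67%

MRP = (14.59% − 8.54%) / (1.64 − 0.57) = 5.6542%
R_f = 8.54% − 0.57 × 5.6542% = 5.3171%
β_Ingram = Cov / Var(R_m) = 0.05989 / 0.02742 = 2.1842
E(R_Ingram) = R_f + β × MRP = 5.3171% + 2.1842 × 5.6542% = 17.67%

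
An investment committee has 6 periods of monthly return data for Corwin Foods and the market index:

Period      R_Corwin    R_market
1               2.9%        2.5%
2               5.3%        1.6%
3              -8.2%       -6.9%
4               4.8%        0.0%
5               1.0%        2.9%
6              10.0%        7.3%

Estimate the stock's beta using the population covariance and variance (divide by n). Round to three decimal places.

1.181

Mean R_i = (2.9 + 5.3 − 8.2 + 4.8 + 1.0 + 10.0) / 6 = 2.6333%
Mean R_m = (2.5 + 1.6 − 6.9 + 0.0 + 2.9 + 7.3) / 6 = 1.2333%
Σ(R_i − R̄_i)(R_m − R̄_m) = 128.7233  ⇒  Cov = 128.7233 / 6 = 21.4539
Σ(R_m − R̄_m)² = 108.9933  ⇒  Var(R_m) = 108.9933 / 6 = 18.1656
β = Cov / Var(R_m) = 21.4539 / 18.1656 = 1.1810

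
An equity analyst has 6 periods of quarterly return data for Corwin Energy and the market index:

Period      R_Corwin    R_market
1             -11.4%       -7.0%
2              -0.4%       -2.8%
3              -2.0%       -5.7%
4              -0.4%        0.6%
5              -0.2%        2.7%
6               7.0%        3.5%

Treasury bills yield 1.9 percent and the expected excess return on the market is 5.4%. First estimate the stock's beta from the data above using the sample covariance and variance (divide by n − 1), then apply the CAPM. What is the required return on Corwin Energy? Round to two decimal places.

7.79%

Mean R_i = (-11.4 − 0.4 − 2.0 − 0.4 − 0.2 + 7.0) / 6 = -1.2333%
Mean R_m = (-7.0 − 2.8 − 5.7 + 0.6 + 2.7 + 3.5) / 6 = -1.4500%
Σ(R_i − R̄_i)(R_m − R̄_m) = 105.3100  ⇒  Cov = 105.3100 / 5 = 21.0620
Σ(R_m − R̄_m)² = 96.6150  ⇒  Var(R_m) = 96.6150 / 5 = 19.3230
β = Cov / Var(R_m) = 21.0620 / 19.3230 = 1.0900
E(R) = R_f + β × MRP = 1.9% + 1.0900 × 5.4% = 7.79%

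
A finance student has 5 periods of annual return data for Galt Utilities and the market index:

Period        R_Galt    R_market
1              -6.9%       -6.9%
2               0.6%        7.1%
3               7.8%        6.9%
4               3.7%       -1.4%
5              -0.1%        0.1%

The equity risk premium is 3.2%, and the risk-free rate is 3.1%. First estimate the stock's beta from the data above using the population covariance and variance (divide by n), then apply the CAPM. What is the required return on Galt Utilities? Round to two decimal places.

Mean R_i = (-6.9 + 0.6 + 7.8 + 3.7 − 0.1) / 5 = 1.0200%
Mean R_m = (-6.9 + 7.1 + 6.9 − 1.4 + 0.1) / 5 = 1.1600%
Σ(R_i − R̄_i)(R_m − R̄_m) = 94.5840  ⇒  Cov = 94.5840 / 5 = 18.9168
Σ(R_m − R̄_m)² = 140.8720  ⇒  Var(R_m) = 140.8720 / 5 = 28.1744
β = Cov / Var(R_m) = 18.9168 / 28.1744 = 0.6714
E(R) = R_f + β × MRP = 3.1% + 0.6714 × 3.2% = 5.25%

5.25%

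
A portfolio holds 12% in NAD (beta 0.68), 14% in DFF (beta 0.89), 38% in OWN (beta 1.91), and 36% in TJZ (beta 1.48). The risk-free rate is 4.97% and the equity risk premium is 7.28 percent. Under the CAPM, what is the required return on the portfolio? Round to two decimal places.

15.63%

β_P = Σ w_i β_i = 0.12×0.68 + 0.14×0.89 + 0.38×1.91 + 0.36×1.48 = 1.4648
E(R_P) = R_f + β_P × MRP = 4.97% + 1.4648 × 7.28% = 15.63%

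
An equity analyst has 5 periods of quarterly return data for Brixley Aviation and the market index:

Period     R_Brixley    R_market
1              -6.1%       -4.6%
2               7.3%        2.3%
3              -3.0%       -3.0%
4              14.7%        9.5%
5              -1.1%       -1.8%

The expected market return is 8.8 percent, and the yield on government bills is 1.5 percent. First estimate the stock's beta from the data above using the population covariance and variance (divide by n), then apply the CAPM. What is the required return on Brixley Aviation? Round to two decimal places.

12.34%

Mean R_i = (-6.1 + 7.3 − 3.0 + 14.7 − 1.1) / 5 = 2.3600%
Mean R_m = (-4.6 + 2.3 − 3.0 + 9.5 − 1.8) / 5 = 0.4800%
Σ(R_i − R̄_i)(R_m − R̄_m) = 189.8160  ⇒  Cov = 189.8160 / 5 = 37.9632
Σ(R_m − R̄_m)² = 127.7880  ⇒  Var(R_m) = 127.7880 / 5 = 25.5576
β = Cov / Var(R_m) = 37.9632 / 25.5576 = 1.4854
MRP = 8.8% − 1.5% = 7.30%
E(R) = R_f + β × MRP = 1.5% + 1.4854 × 7.3% = 12.34%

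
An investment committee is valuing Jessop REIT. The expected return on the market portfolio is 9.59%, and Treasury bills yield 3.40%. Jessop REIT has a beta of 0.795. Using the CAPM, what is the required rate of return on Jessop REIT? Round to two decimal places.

8.32%

Market risk premium = E(R_m) − R_f = 9.59% − 3.40% = 6.19%
E(R) = R_f + β × MRP = 3.40% + 0.795 × 6.19% = 8.32%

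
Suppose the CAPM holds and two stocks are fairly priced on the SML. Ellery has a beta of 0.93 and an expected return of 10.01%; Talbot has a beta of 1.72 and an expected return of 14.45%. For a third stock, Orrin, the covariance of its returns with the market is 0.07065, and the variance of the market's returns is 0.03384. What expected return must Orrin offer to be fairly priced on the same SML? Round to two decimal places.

MRP = (14.45% − 10.01%) / (1.72 − 0.93) = 5.6203%
R_f = 10.01% − 0.93 × 5.6203% = 4.7831%
β_Orrin = Cov / Var(R_m) = 0.07065 / 0.03384 = 2.0878
E(R_Orrin) = R_f + β × MRP = 4.7831% + 2.0878 × 5.6203% = 16.52%

16.52%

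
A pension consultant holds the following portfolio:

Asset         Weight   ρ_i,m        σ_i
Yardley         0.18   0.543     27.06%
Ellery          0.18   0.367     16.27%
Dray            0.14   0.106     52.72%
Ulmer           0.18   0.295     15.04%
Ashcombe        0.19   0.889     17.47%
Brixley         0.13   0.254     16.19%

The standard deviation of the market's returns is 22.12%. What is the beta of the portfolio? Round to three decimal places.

0.397

β_Yardley = 0.543 × 27.06% / 22.12% = 0.6643
β_Ellery = 0.367 × 16.27% / 22.12% = 0.2699
β_Dray = 0.106 × 52.72% / 22.12% = 0.2526
β_Ulmer = 0.295 × 15.04% / 22.12% = 0.2006
β_Ashcombe = 0.889 × 17.47% / 22.12% = 0.7021
β_Brixley = 0.254 × 16.19% / 22.12% = 0.1859
β_P = Σ w_i β_i = 0.18×0.6643 + 0.18×0.2699 + 0.14×0.2526 + 0.18×0.2006 + 0.19×0.7021 + 0.13×0.1859 = 0.3972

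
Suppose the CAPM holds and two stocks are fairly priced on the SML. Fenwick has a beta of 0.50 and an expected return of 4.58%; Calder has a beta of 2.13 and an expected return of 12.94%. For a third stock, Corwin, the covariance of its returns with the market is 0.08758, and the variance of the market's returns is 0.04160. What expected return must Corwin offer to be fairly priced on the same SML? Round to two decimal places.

12.81%

MRP = (12.94% − 4.58%) / (2.13 − 0.50) = 5.1288%
R_f = 4.58% − 0.50 × 5.1288% = 2.0156%
β_Corwin = Cov / Var(R_m) = 0.08758 / 0.04160 = 2.1053
E(R_Corwin) = R_f + β × MRP = 2.0156% + 2.1053 × 5.1288% = 12.81%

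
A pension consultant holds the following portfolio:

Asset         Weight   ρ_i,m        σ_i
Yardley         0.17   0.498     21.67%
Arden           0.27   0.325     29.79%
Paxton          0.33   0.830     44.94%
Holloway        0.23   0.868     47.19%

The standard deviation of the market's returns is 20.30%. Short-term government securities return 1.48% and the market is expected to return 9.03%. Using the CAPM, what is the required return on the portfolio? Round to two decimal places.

11.22%

β_Yardley = 0.498 × 21.67% / 20.30% = 0.5316
β_Arden = 0.325 × 29.79% / 20.30% = 0.4769
β_Paxton = 0.830 × 44.94% / 20.30% = 1.8374
β_Holloway = 0.868 × 47.19% / 20.30% = 2.0178
β_P = Σ w_i β_i = 0.17×0.5316 + 0.27×0.4769 + 0.33×1.8374 + 0.23×2.0178 = 1.2896
MRP = 9.03% − 1.48% = 7.55%
E(R_P) = R_f + β_P × MRP = 1.48% + 1.2896 × 7.55% = 11.22%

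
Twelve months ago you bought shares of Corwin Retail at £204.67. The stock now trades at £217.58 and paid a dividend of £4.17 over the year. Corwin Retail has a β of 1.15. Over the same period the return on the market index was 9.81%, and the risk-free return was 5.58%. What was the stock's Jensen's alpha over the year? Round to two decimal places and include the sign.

-2.10%

Realised HPR = (P1 + D1 − P0) / P0 = (217.58 + 4.17 − 204.67) / 204.67 = 17.08 / 204.67 = 8.3451%
MRP = 9.81% − 5.58% = 4.23%
CAPM required = R_f + β·MRP = 5.58% + 1.15 × 4.23% = 10.4445%
α = realised − required = 8.3451% − 10.4445% = -2.10%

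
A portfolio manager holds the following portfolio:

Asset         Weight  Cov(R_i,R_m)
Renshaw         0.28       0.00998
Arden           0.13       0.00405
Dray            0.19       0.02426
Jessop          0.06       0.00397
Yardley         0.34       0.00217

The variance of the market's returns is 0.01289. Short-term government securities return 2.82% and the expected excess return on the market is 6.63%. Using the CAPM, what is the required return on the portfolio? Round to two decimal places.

7.40%

β_Renshaw = 0.00998 / 0.01289 = 0.7742
β_Arden = 0.00405 / 0.01289 = 0.3142
β_Dray = 0.02426 / 0.01289 = 1.8821
β_Jessop = 0.00397 / 0.01289 = 0.3080
β_Yardley = 0.00217 / 0.01289 = 0.1683
β_P = Σ w_i β_i = 0.28×0.7742 + 0.13×0.3142 + 0.19×1.8821 + 0.06×0.3080 + 0.34×0.1683 = 0.6909
E(R_P) = R_f + β_P × MRP = 2.82% + 0.6909 × 6.63% = 7.40%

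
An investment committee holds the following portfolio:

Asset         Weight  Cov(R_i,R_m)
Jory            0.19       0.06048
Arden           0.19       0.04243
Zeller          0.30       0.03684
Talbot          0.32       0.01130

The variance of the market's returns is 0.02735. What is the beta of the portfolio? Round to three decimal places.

β_Jory = 0.06048 / 0.02735 = 2.2113
β_Arden = 0.04243 / 0.02735 = 1.5514
β_Zeller = 0.03684 / 0.02735 = 1.3470
β_Talbot = 0.01130 / 0.02735 = 0.4132
β_P = Σ w_i β_i = 0.19×2.2113 + 0.19×1.5514 + 0.30×1.3470 + 0.32×0.4132 = 1.2512

1.251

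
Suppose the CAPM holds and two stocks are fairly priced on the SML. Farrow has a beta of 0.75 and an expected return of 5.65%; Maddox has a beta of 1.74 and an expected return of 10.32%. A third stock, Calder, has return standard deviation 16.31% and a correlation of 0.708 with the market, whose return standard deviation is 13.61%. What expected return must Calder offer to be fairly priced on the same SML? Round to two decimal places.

MRP = (10.32% − 5.65%) / (1.74 − 0.75) = 4.7172%
R_f = 5.65% − 0.75 × 4.7172% = 2.1121%
β_Calder = ρ·σ_i/σ_m = 0.708 × 16.31 / 13.61 = 0.8485
E(R_Calder) = R_f + β × MRP = 2.1121% + 0.8485 × 4.7172% = 6.11%

6.11%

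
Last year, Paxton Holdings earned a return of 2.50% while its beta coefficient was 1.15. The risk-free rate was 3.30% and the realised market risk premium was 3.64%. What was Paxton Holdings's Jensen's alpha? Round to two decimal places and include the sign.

-4.99%

CAPM benchmark = R_f + β(R_m − R_f) = 3.30% + 1.15 × 3.64% = 7.4860%
α = actual − benchmark = 2.50% − 7.4860% = -4.99%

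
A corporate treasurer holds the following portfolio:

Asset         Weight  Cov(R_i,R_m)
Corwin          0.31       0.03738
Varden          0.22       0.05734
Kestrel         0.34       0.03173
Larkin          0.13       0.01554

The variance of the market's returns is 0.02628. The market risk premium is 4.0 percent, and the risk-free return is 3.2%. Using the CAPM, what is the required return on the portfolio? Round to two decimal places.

8.83%

β_Corwin = 0.03738 / 0.02628 = 1.4224
β_Varden = 0.05734 / 0.02628 = 2.1819
β_Kestrel = 0.03173 / 0.02628 = 1.2074
β_Larkin = 0.01554 / 0.02628 = 0.5913
β_P = Σ w_i β_i = 0.31×1.4224 + 0.22×2.1819 + 0.34×1.2074 + 0.13×0.5913 = 1.4083
E(R_P) = R_f + β_P × MRP = 3.2% + 1.4083 × 4.0% = 8.83%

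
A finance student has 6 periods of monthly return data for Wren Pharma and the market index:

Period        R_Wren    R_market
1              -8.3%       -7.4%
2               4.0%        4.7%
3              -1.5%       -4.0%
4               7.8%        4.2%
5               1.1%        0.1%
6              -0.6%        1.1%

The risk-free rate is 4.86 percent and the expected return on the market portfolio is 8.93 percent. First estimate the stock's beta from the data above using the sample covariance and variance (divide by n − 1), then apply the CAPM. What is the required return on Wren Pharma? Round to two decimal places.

Mean R_i = (-8.3 + 4.0 − 1.5 + 7.8 + 1.1 − 0.6) / 6 = 0.4167%
Mean R_m = (-7.4 + 4.7 − 4.0 + 4.2 + 0.1 + 1.1) / 6 = -0.2167%
Σ(R_i − R̄_i)(R_m − R̄_m) = 118.9717  ⇒  Cov = 118.9717 / 5 = 23.7943
Σ(R_m − R̄_m)² = 111.4283  ⇒  Var(R_m) = 111.4283 / 5 = 22.2857
β = Cov / Var(R_m) = 23.7943 / 22.2857 = 1.0677
MRP = 8.93% − 4.86% = 4.07%
E(R) = R_f + β × MRP = 4.86% + 1.0677 × 4.07% = 9.21%

9.21%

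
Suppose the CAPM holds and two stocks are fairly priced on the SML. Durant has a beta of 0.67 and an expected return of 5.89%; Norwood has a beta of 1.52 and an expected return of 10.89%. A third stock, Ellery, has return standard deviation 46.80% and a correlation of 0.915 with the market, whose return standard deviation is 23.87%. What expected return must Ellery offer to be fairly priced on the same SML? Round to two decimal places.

MRP = (10.89% − 5.89%) / (1.52 − 0.67) = 5.8824%
R_f = 5.89% − 0.67 × 5.8824% = 1.9488%
β_Ellery = ρ·σ_i/σ_m = 0.915 × 46.80 / 23.87 = 1.7940
E(R_Ellery) = R_f + β × MRP = 1.9488% + 1.7940 × 5.8824% = 12.50%

12.50%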